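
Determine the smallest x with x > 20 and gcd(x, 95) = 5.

25

Multiples of 5 above 20: 5·5, 5·6, … . Need the cofactor coprime to 95/5 = 19.
Checking s = 5, 6, … the first with gcd(s, 19) = 1 is s = 5, giving 25.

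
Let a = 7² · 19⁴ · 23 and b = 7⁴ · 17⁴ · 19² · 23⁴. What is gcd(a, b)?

406847

min exponent per shared prime: 7² · 19² · 23 = 406847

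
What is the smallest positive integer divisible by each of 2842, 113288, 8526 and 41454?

1389703896

2842 = 2 · 7² · 29; 113288 = 2³ · 7² · 17²; 8526 = 2 · 3 · 7² · 29; 41454 = 2 · 3² · 7² · 47
lcm takes max exponent of each prime: 2³ · 3² · 7² · 17² · 29 · 47 = 1389703896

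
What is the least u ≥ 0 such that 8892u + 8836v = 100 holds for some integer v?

gcd(8892, 8836) = 4 (Euclid: 8892 = 1·8836 + 56; 8836 = 157·56 + 44; 56 = 1·44 + 12; 44 = 3·12 + 8; 12 = 1·8 + 4; 8 = 2·4 + 0), and 4 | 100.
Extended Euclid: 8892·(789) + 8836·(-794) = 4. Scale by 25: u₀ = 19725.
General solution u = u₀ + 2209t; reducing mod 2209 gives u = 2053 (and v = -2066).

2053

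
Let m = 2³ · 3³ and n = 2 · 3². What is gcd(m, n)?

min exponent per shared prime: 2 · 3² = 18

18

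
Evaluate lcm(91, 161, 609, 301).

91 = 7 · 13; 161 = 7 · 23; 609 = 3 · 7 · 29; 301 = 7 · 43
lcm takes max exponent of each prime: 3 · 7 · 13 · 23 · 29 · 43 = 7829913

7829913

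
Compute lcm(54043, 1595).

7836235

gcd first: 54043 = 33·1595 + 1408; 1595 = 1·1408 + 187; 1408 = 7·187 + 99; 187 = 1·99 + 88; 99 = 1·88 + 11; 88 = 8·11 + 0 → gcd = 11
lcm = 54043·1595/gcd = 86198585/11 = 7836235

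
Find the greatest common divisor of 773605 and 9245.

773605 = 5 · 7 · 23 · 31²
9245 = 5 · 43²
Common: 5 = 5

5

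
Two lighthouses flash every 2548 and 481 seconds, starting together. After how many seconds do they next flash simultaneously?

gcd first: 2548 = 5·481 + 143; 481 = 3·143 + 52; 143 = 2·52 + 39; 52 = 1·39 + 13; 39 = 3·13 + 0 → gcd = 13
lcm = 2548·481/gcd = 1225588/13 = 94276

94276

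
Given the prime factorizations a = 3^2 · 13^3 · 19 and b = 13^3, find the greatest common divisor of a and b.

min exponent per shared prime: 13^3 = 2197

2197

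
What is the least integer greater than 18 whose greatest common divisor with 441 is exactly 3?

Multiples of 3 above 18: 3·7, 3·8, … . Need the cofactor coprime to 441/3 = 147.
Checking s = 7, 8, … the first with gcd(s, 147) = 1 is s = 8, giving 24.

24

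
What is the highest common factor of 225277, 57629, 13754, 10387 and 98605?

13

gcd(225277, 57629): 225277 = 3·57629 + 52390; 57629 = 1·52390 + 5239; 52390 = 10·5239 + 0 → 5239
gcd(5239, 13754): 13754 = 2·5239 + 3276; 5239 = 1·3276 + 1963; 3276 = 1·1963 + 1313; 1963 = 1·1313 + 650; 1313 = 2·650 + 13; 650 = 50·13 + 0 → 13
gcd(13, 10387): 10387 = 799·13 + 0 → 13
gcd(13, 98605): 98605 = 7585·13 + 0 → 13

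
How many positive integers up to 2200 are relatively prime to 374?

Prime factors of 374: 2, 11, 17. Count integers ≤ 2200 divisible by none of them.
By inclusion–exclusion: 2200 − ⌊2200/2⌋ − ⌊2200/11⌋ − ⌊2200/17⌋ + ⌊2200/22⌋ + ⌊2200/34⌋ + ⌊2200/187⌋ − ⌊2200/374⌋ = 941.

941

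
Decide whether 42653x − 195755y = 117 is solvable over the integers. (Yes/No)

gcd(42653, 195755): 195755 = 4·42653 + 25143; 42653 = 1·25143 + 17510; 25143 = 1·17510 + 7633; 17510 = 2·7633 + 2244; 7633 = 3·2244 + 901; 2244 = 2·901 + 442; 901 = 2·442 + 17; 442 = 26·17 + 0 → 17
17 does not divide 117, so a solution does not exist.

No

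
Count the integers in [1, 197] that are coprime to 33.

33 = 3·11. Inclusion–exclusion on these primes:
197 − ⌊197/3⌋ − ⌊197/11⌋ + ⌊197/33⌋ = 120

120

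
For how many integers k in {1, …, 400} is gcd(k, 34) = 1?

Prime factors of 34: 2, 17. Count integers ≤ 400 divisible by none of them.
By inclusion–exclusion: 400 − ⌊400/2⌋ − ⌊400/17⌋ + ⌊400/34⌋ = 188.

188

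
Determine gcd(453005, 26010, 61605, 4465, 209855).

5

453005 = 5 · 7² · 43²; 26010 = 2 · 3² · 5 · 17²; 61605 = 3² · 5 · 37²; 4465 = 5 · 19 · 47; 209855 = 5 · 19 · 47²
gcd takes min exponent of each prime: 5 = 5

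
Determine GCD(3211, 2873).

Euclid: 3211 = 1·2873 + 338; 2873 = 8·338 + 169; 338 = 2·169 + 0. Last nonzero remainder: 169.

169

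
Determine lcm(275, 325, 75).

10725

275 = 5² · 11; 325 = 5² · 13; 75 = 3 · 5²
lcm takes max exponent of each prime: 3 · 5² · 11 · 13 = 10725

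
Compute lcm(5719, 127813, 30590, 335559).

5719 = 7 · 19 · 43; 127813 = 7 · 19 · 31²; 30590 = 2 · 5 · 7 · 19 · 23; 335559 = 3 · 7 · 19 · 29²
lcm takes max exponent of each prime: 2 · 3 · 5 · 7 · 19 · 23 · 29² · 31² · 43 = 3189250048110

3189250048110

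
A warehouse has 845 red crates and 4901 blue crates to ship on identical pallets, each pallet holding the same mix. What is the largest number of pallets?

169

845 = 5 · 13²
4901 = 13² · 29
Common: 13² = 169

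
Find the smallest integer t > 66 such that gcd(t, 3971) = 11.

77

gcd(t, 3971) = 11 forces 11 | t; write t = 11s. Then gcd(11s, 11·361) = 11·gcd(s, 361), so need gcd(s, 361) = 1.
11s > 66 gives s ≥ 7. The least s ≥ 7 coprime to 361 is 7, so t = 11·7 = 77.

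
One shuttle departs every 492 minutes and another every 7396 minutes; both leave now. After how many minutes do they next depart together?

909708

492 = 2² · 3 · 41; 7396 = 2² · 43²
max exponents: 2² · 3 · 41 · 43² = 909708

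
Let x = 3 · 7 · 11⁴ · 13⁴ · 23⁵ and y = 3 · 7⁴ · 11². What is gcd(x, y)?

2541

min exponent per shared prime: 3 · 7 · 11² = 2541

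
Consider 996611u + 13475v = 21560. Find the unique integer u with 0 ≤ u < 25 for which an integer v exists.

Euclid: 996611 = 73·13475 + 12936; 13475 = 1·12936 + 539; 12936 = 24·539 + 0 → gcd = 539; 21560 = 539·40.
Back-substitution yields 996611·(-1) + 13475·(74) = 539, so one solution is u = -1·40 = -40, v = 74·40 = 2960.
Solutions in u differ by 13475/539 = 25; the one in [0, 25) is -40 mod 25 = 10.

10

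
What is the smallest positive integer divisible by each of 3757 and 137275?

3757 = 13 · 17²; 137275 = 5² · 17² · 19
max exponents: 5² · 13 · 17² · 19 = 1784575

1784575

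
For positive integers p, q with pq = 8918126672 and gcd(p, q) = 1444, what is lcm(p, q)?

6175988

gcd·lcm = product, so lcm = 8918126672/1444 = 6175988.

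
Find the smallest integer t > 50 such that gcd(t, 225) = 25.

Multiples of 25 above 50: 25·3, 25·4, … . Need the cofactor coprime to 225/25 = 9.
Checking s = 3, 4, … the first with gcd(s, 9) = 1 is s = 4, giving 100.

100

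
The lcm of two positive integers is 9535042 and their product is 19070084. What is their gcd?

From gcd × lcm = pq: gcd = 19070084 / 9535042 = 2.

2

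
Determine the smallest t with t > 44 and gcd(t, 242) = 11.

gcd(t, 242) = 11 forces 11 | t; write t = 11s. Then gcd(11s, 11·22) = 11·gcd(s, 22), so need gcd(s, 22) = 1.
11s > 44 gives s ≥ 5. The least s ≥ 5 coprime to 22 is 5, so t = 11·5 = 55.

55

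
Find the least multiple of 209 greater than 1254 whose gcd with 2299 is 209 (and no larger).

1463

2299 = 209·11. Any t with gcd(t, 2299) = 209 is a multiple of 209, say 209s, with s coprime to 11.
Need s > 1254/209, so s ≥ 7. First s ≥ 7 with gcd(s, 11) = 1 is s = 7. Thus t = 209·7 = 1463.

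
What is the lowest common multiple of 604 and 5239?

604 = 2² · 151; 5239 = 13² · 31
max exponents: 2² · 13² · 31 · 151 = 3164356

3164356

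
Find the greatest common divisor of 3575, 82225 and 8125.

gcd(3575, 82225): 82225 = 23·3575 + 0 → 3575
gcd(3575, 8125): 8125 = 2·3575 + 975; 3575 = 3·975 + 650; 975 = 1·650 + 325; 650 = 2·325 + 0 → 325

325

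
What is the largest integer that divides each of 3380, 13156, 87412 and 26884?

gcd(3380, 13156): 13156 = 3·3380 + 3016; 3380 = 1·3016 + 364; 3016 = 8·364 + 104; 364 = 3·104 + 52; 104 = 2·52 + 0 → 52
gcd(52, 87412): 87412 = 1681·52 + 0 → 52
gcd(52, 26884): 26884 = 517·52 + 0 → 52

52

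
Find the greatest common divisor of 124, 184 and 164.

gcd(124, 184): 184 = 1·124 + 60; 124 = 2·60 + 4; 60 = 15·4 + 0 → 4
gcd(4, 164): 164 = 41·4 + 0 → 4

4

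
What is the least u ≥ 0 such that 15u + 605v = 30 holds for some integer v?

2

Euclid: 605 = 40·15 + 5; 15 = 3·5 + 0 → gcd = 5; 30 = 5·6.
Back-substitution yields 15·(-40) + 605·(1) = 5, so one solution is u = -40·6 = -240, v = 1·6 = 6.
Solutions in u differ by 605/5 = 121; the one in [0, 121) is -240 mod 121 = 2.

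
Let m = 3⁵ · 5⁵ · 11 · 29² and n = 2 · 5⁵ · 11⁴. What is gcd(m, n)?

34375

min exponent per shared prime: 5⁵ · 11 = 34375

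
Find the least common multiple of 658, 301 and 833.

lcm(658, 301) = 658·301/gcd = 198058/7 = 28294
lcm(28294, 833) = 28294·833/gcd = 23568902/7 = 3366986

3366986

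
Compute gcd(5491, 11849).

289

Euclid: 11849 = 2·5491 + 867; 5491 = 6·867 + 289; 867 = 3·289 + 0. Last nonzero remainder: 289.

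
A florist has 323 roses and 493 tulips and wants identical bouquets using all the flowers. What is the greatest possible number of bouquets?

17

Euclid: 493 = 1·323 + 170; 323 = 1·170 + 153; 170 = 1·153 + 17; 153 = 9·17 + 0. Last nonzero remainder: 17.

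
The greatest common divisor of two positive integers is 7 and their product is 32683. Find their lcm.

4669

For any two positive integers, gcd × lcm equals their product. Hence lcm = 32683 / 7 = 4669.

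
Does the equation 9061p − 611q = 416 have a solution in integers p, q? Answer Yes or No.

gcd(9061, 611): 9061 = 14·611 + 507; 611 = 1·507 + 104; 507 = 4·104 + 91; 104 = 1·91 + 13; 91 = 7·13 + 0 → 13
13 divides 416, so a solution exists.

Yes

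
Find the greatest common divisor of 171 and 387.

9

Euclid: 387 = 2·171 + 45; 171 = 3·45 + 36; 45 = 1·36 + 9; 36 = 4·9 + 0. Last nonzero remainder: 9.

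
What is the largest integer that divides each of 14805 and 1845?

14805 = 3² · 5 · 7 · 47
1845 = 3² · 5 · 41
Common: 3² · 5 = 45

45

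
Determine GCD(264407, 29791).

1

264407 = 11 · 13 · 43²
29791 = 31³
Common: 1 = 1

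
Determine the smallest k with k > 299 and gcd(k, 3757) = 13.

3757 = 13·289. Any k with gcd(k, 3757) = 13 is a multiple of 13, say 13s, with s coprime to 289.
Need s > 299/13, so s ≥ 24. First s ≥ 24 with gcd(s, 289) = 1 is s = 24. Thus k = 13·24 = 312.

312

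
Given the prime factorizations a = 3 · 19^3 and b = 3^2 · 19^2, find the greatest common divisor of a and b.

min exponent per shared prime: 3 · 19^2 = 1083

1083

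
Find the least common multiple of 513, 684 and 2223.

26676

513 = 3³ · 19; 684 = 2² · 3² · 19; 2223 = 3² · 13 · 19
lcm takes max exponent of each prime: 2² · 3³ · 13 · 19 = 26676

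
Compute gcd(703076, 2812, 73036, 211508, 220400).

703076 = 2² · 11 · 19 · 29²; 2812 = 2² · 19 · 37; 73036 = 2² · 19 · 31²; 211508 = 2² · 11² · 19 · 23; 220400 = 2⁴ · 5² · 19 · 29
gcd takes min exponent of each prime: 2² · 19 = 76

76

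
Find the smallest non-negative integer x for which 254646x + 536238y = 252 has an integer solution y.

796

Euclid: 536238 = 2·254646 + 26946; 254646 = 9·26946 + 12132; 26946 = 2·12132 + 2682; 12132 = 4·2682 + 1404; 2682 = 1·1404 + 1278; 1404 = 1·1278 + 126; 1278 = 10·126 + 18; 126 = 7·18 + 0 → gcd = 18; 252 = 18·14.
Back-substitution yields 254646·(-4199) + 536238·(1994) = 18, so one solution is x = -4199·14 = -58786, y = 1994·14 = 27916.
Solutions in x differ by 536238/18 = 29791; the one in [0, 29791) is -58786 mod 29791 = 796.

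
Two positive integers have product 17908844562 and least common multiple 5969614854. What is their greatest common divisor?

gcd·lcm = product, so gcd = 17908844562/5969614854 = 3.

3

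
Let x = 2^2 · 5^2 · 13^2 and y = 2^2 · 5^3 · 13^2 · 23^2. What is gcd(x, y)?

16900

min exponent per shared prime: 2^2 · 5^2 · 13^2 = 16900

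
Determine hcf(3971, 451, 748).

11

gcd(3971, 451): 3971 = 8·451 + 363; 451 = 1·363 + 88; 363 = 4·88 + 11; 88 = 8·11 + 0 → 11
gcd(11, 748): 748 = 68·11 + 0 → 11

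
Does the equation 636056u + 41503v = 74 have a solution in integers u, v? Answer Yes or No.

Yes

gcd(636056, 41503): 636056 = 15·41503 + 13511; 41503 = 3·13511 + 970; 13511 = 13·970 + 901; 970 = 1·901 + 69; 901 = 13·69 + 4; 69 = 17·4 + 1; 4 = 4·1 + 0 → 1
1 divides 74, so a solution exists.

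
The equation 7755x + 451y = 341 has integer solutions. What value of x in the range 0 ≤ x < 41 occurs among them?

9

Reduce mod 451: 7755x ≡ 341 (mod 451). With g = gcd(7755, 451) = 11 dividing 341, divide through: 705x ≡ 31 (mod 41).
Since gcd(705, 41) = 1, x ≡ 31·(705)⁻¹ ≡ 9 (mod 41). Smallest non-negative: 9.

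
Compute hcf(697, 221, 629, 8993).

17

697 = 17 · 41; 221 = 13 · 17; 629 = 17 · 37; 8993 = 17 · 23²
gcd takes min exponent of each prime: 17 = 17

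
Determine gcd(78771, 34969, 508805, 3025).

121

gcd(78771, 34969): 78771 = 2·34969 + 8833; 34969 = 3·8833 + 8470; 8833 = 1·8470 + 363; 8470 = 23·363 + 121; 363 = 3·121 + 0 → 121
gcd(121, 508805): 508805 = 4205·121 + 0 → 121
gcd(121, 3025): 3025 = 25·121 + 0 → 121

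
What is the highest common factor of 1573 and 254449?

13

1573 = 11² · 13
254449 = 13 · 23² · 37
Common: 13 = 13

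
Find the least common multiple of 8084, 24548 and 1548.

446503572

lcm(8084, 24548) = 8084·24548/gcd = 198446032/4 = 49611508
lcm(49611508, 1548) = 49611508·1548/gcd = 76798614384/172 = 446503572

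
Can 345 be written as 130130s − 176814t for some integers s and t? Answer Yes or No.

No

gcd(130130, 176814): 176814 = 1·130130 + 46684; 130130 = 2·46684 + 36762; 46684 = 1·36762 + 9922; 36762 = 3·9922 + 6996; 9922 = 1·6996 + 2926; 6996 = 2·2926 + 1144; 2926 = 2·1144 + 638; 1144 = 1·638 + 506; 638 = 1·506 + 132; 506 = 3·132 + 110; 132 = 1·110 + 22; 110 = 5·22 + 0 → 22
22 does not divide 345, so a solution does not exist.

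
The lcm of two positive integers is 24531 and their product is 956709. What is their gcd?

39

gcd·lcm = product, so gcd = 956709/24531 = 39.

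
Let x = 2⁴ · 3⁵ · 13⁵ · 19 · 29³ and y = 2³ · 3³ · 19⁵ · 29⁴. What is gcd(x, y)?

min exponent per shared prime: 2³ · 3³ · 19 · 29³ = 100092456

100092456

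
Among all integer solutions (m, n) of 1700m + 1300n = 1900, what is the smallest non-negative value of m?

gcd(1700, 1300) = 100 (Euclid: 1700 = 1·1300 + 400; 1300 = 3·400 + 100; 400 = 4·100 + 0), and 100 | 1900.
Extended Euclid: 1700·(-3) + 1300·(4) = 100. Scale by 19: m₀ = -57.
General solution m = m₀ + 13t; reducing mod 13 gives m = 8 (and n = -9).

8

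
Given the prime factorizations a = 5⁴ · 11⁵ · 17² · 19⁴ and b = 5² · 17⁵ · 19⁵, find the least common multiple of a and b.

max exponent per prime: 5⁴ · 11⁵ · 17⁵ · 19⁵ = 353880029490070620625

353880029490070620625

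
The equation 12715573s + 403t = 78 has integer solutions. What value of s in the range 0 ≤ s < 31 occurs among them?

11

gcd(12715573, 403) = 13 (Euclid: 12715573 = 31552·403 + 117; 403 = 3·117 + 52; 117 = 2·52 + 13; 52 = 4·13 + 0), and 13 | 78.
Extended Euclid: 12715573·(7) + 403·(-220866) = 13. Scale by 6: s₀ = 42.
General solution s = s₀ + 31k; reducing mod 31 gives s = 11 (and t = -347075).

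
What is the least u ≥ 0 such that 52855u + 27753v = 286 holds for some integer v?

1141

Euclid: 52855 = 1·27753 + 25102; 27753 = 1·25102 + 2651; 25102 = 9·2651 + 1243; 2651 = 2·1243 + 165; 1243 = 7·165 + 88; 165 = 1·88 + 77; 88 = 1·77 + 11; 77 = 7·11 + 0 → gcd = 11; 286 = 11·26.
Back-substitution yields 52855·(335) + 27753·(-638) = 11, so one solution is u = 335·26 = 8710, v = -638·26 = -16588.
Solutions in u differ by 27753/11 = 2523; the one in [0, 2523) is 8710 mod 2523 = 1141.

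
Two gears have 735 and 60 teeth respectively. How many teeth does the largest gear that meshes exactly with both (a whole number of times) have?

15

Euclid: 735 = 12·60 + 15; 60 = 4·15 + 0. Last nonzero remainder: 15.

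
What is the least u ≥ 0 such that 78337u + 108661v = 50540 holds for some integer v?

Reduce mod 108661: 78337u ≡ 50540 (mod 108661). With g = gcd(78337, 108661) = 2527 dividing 50540, divide through: 31u ≡ 20 (mod 43).
Since gcd(31, 43) = 1, u ≡ 20·(31)⁻¹ ≡ 27 (mod 43). Smallest non-negative: 27.

27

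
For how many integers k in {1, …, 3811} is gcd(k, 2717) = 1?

3030

Prime factors of 2717: 11, 13, 19. Count integers ≤ 3811 divisible by none of them.
By inclusion–exclusion: 3811 − ⌊3811/11⌋ − ⌊3811/13⌋ − ⌊3811/19⌋ + ⌊3811/143⌋ + ⌊3811/209⌋ + ⌊3811/247⌋ − ⌊3811/2717⌋ = 3030.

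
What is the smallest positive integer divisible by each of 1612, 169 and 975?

1571700

1612 = 2² · 13 · 31; 169 = 13²; 975 = 3 · 5² · 13
lcm takes max exponent of each prime: 2² · 3 · 5² · 13² · 31 = 1571700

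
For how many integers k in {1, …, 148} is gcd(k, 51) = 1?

Prime factors of 51: 3, 17. Count integers ≤ 148 divisible by none of them.
By inclusion–exclusion: 148 − ⌊148/3⌋ − ⌊148/17⌋ + ⌊148/51⌋ = 93.

93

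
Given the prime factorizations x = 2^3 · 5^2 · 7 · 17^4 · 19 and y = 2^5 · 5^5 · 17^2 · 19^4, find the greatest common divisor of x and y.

min exponent per shared prime: 2^3 · 5^2 · 17^2 · 19 = 1098200

1098200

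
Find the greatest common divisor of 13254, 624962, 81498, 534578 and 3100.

2

gcd(13254, 624962): 624962 = 47·13254 + 2024; 13254 = 6·2024 + 1110; 2024 = 1·1110 + 914; 1110 = 1·914 + 196; 914 = 4·196 + 130; 196 = 1·130 + 66; 130 = 1·66 + 64; 66 = 1·64 + 2; 64 = 32·2 + 0 → 2
gcd(2, 81498): 81498 = 40749·2 + 0 → 2
gcd(2, 534578): 534578 = 267289·2 + 0 → 2
gcd(2, 3100): 3100 = 1550·2 + 0 → 2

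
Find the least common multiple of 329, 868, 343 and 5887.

329 = 7 · 47; 868 = 2² · 7 · 31; 343 = 7³; 5887 = 7 · 29²
lcm takes max exponent of each prime: 2² · 7³ · 29² · 31 · 47 = 1681162364

1681162364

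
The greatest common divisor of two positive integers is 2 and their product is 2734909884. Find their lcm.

gcd·lcm = product, so lcm = 2734909884/2 = 1367454942.

1367454942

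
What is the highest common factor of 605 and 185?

5

605 = 5 · 11²
185 = 5 · 37
Common: 5 = 5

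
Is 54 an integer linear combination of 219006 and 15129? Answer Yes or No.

By Bézout, 219006x − 15129y = 54 has integer solutions iff gcd(219006, 15129) | 54.
Euclid: 219006 = 14·15129 + 7200; 15129 = 2·7200 + 729; 7200 = 9·729 + 639; 729 = 1·639 + 90; 639 = 7·90 + 9; 90 = 10·9 + 0. gcd = 9; 54 mod 9 = 0. Yes.

Yes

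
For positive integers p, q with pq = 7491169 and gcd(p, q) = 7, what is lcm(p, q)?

1070167

Since gcd(p,q)·lcm(p,q) = pq, lcm = 7491169/7 = 1070167.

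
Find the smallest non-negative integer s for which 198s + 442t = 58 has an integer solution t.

132

Reduce mod 442: 198s ≡ 58 (mod 442). With g = gcd(198, 442) = 2 dividing 58, divide through: 99s ≡ 29 (mod 221).
Since gcd(99, 221) = 1, s ≡ 29·(99)⁻¹ ≡ 132 (mod 221). Smallest non-negative: 132.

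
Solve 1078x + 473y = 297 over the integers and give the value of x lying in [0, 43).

13

Reduce mod 473: 1078x ≡ 297 (mod 473). With g = gcd(1078, 473) = 11 dividing 297, divide through: 98x ≡ 27 (mod 43).
Since gcd(98, 43) = 1, x ≡ 27·(98)⁻¹ ≡ 13 (mod 43). Smallest non-negative: 13.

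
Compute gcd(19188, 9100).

Euclid: 19188 = 2·9100 + 988; 9100 = 9·988 + 208; 988 = 4·208 + 156; 208 = 1·156 + 52; 156 = 3·52 + 0. Last nonzero remainder: 52.

52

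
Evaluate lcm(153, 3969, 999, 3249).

153 = 3² · 17; 3969 = 3⁴ · 7²; 999 = 3³ · 37; 3249 = 3² · 19²
lcm takes max exponent of each prime: 3⁴ · 7² · 17 · 19² · 37 = 901236861

901236861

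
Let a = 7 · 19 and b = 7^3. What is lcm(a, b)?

max exponent per prime: 7^3 · 19 = 6517

6517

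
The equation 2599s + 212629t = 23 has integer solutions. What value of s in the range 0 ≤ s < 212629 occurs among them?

Reduce mod 212629: 2599s ≡ 23 (mod 212629). With g = gcd(2599, 212629) = 1 dividing 23, divide through: 2599s ≡ 23 (mod 212629).
Since gcd(2599, 212629) = 1, s ≡ 23·(2599)⁻¹ ≡ 103492 (mod 212629). Smallest non-negative: 103492.

103492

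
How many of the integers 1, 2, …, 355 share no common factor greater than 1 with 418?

154

Prime factors of 418: 2, 11, 19. Count integers ≤ 355 divisible by none of them.
By inclusion–exclusion: 355 − ⌊355/2⌋ − ⌊355/11⌋ − ⌊355/19⌋ + ⌊355/22⌋ + ⌊355/38⌋ + ⌊355/209⌋ − ⌊355/418⌋ = 154.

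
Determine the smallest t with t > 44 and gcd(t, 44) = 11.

gcd(t, 44) = 11 forces 11 | t; write t = 11s. Then gcd(11s, 11·4) = 11·gcd(s, 4), so need gcd(s, 4) = 1.
11s > 44 gives s ≥ 5. The least s ≥ 5 coprime to 4 is 5, so t = 11·5 = 55.

55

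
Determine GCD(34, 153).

34 = 2 · 17
153 = 3² · 17
Common: 17 = 17

17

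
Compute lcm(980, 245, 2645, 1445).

149823380

lcm(980, 245) = 980·245/gcd = 240100/245 = 980
lcm(980, 2645) = 980·2645/gcd = 2592100/5 = 518420
lcm(518420, 1445) = 518420·1445/gcd = 749116900/5 = 149823380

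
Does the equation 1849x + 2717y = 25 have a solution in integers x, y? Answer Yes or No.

Yes

By Bézout, 1849x + 2717y = 25 has integer solutions iff gcd(1849, 2717) | 25.
Euclid: 2717 = 1·1849 + 868; 1849 = 2·868 + 113; 868 = 7·113 + 77; 113 = 1·77 + 36; 77 = 2·36 + 5; 36 = 7·5 + 1; 5 = 5·1 + 0. gcd = 1; 25 mod 1 = 0. Yes.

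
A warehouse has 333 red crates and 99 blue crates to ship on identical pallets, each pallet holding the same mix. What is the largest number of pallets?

Euclid: 333 = 3·99 + 36; 99 = 2·36 + 27; 36 = 1·27 + 9; 27 = 3·9 + 0. Last nonzero remainder: 9.

9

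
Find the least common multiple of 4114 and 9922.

168674

4114 = 2 · 11² · 17; 9922 = 2 · 11² · 41
max exponents: 2 · 11² · 17 · 41 = 168674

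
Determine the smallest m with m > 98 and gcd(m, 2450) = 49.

147

Multiples of 49 above 98: 49·3, 49·4, … . Need the cofactor coprime to 2450/49 = 50.
Checking s = 3, 4, … the first with gcd(s, 50) = 1 is s = 3, giving 147.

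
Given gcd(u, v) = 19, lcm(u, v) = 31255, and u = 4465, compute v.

133

Using uv = gcd(u,v)·lcm(u,v) = 19·31255 = 593845, we get v = 593845/4465 = 133.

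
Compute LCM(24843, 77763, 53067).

24843 = 3 · 7² · 13²; 77763 = 3 · 7² · 23²; 53067 = 3 · 7² · 19²
lcm takes max exponent of each prime: 3 · 7² · 13² · 19² · 23² = 4744242867

4744242867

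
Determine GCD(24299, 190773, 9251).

11

24299 = 11 · 47²; 190773 = 3² · 11 · 41 · 47; 9251 = 11 · 29²
gcd takes min exponent of each prime: 11 = 11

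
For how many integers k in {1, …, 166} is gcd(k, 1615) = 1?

1615 = 5·17·19. Inclusion–exclusion on these primes:
166 − ⌊166/5⌋ − ⌊166/17⌋ − ⌊166/19⌋ + ⌊166/85⌋ + ⌊166/95⌋ + ⌊166/323⌋ − ⌊166/1615⌋ = 118

118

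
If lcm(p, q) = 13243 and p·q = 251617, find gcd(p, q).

From gcd × lcm = pq: gcd = 251617 / 13243 = 19.

19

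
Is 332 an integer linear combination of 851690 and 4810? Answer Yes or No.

gcd(851690, 4810): 851690 = 177·4810 + 320; 4810 = 15·320 + 10; 320 = 32·10 + 0 → 10
10 does not divide 332, so a solution does not exist.

No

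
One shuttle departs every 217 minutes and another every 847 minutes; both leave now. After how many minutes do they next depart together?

217 = 7 · 31; 847 = 7 · 11²
max exponents: 7 · 11² · 31 = 26257

26257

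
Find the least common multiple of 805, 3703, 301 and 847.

96333545

lcm(805, 3703) = 805·3703/gcd = 2980915/161 = 18515
lcm(18515, 301) = 18515·301/gcd = 5573015/7 = 796145
lcm(796145, 847) = 796145·847/gcd = 674334815/7 = 96333545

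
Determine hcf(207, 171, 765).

9

gcd(207, 171): 207 = 1·171 + 36; 171 = 4·36 + 27; 36 = 1·27 + 9; 27 = 3·9 + 0 → 9
gcd(9, 765): 765 = 85·9 + 0 → 9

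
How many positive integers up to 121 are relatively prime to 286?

Prime factors of 286: 2, 11, 13. Count integers ≤ 121 divisible by none of them.
By inclusion–exclusion: 121 − ⌊121/2⌋ − ⌊121/11⌋ − ⌊121/13⌋ + ⌊121/22⌋ + ⌊121/26⌋ + ⌊121/143⌋ − ⌊121/286⌋ = 50.

50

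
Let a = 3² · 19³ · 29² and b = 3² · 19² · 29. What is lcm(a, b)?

51915771

max exponent per prime: 3² · 19³ · 29² = 51915771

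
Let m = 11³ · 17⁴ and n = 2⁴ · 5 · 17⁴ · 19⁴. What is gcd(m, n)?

83521

min exponent per shared prime: 17⁴ = 83521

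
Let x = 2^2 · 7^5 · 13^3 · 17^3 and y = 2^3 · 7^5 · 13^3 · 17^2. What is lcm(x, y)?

max exponent per prime: 2^3 · 7^5 · 13^3 · 17^3 = 1451299374616

1451299374616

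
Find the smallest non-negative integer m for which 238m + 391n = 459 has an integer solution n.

gcd(238, 391) = 17 (Euclid: 391 = 1·238 + 153; 238 = 1·153 + 85; 153 = 1·85 + 68; 85 = 1·68 + 17; 68 = 4·17 + 0), and 17 | 459.
Extended Euclid: 238·(5) + 391·(-3) = 17. Scale by 27: m₀ = 135.
General solution m = m₀ + 23t; reducing mod 23 gives m = 20 (and n = -11).

20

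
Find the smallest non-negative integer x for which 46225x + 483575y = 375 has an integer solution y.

408

Reduce mod 483575: 46225x ≡ 375 (mod 483575). With g = gcd(46225, 483575) = 25 dividing 375, divide through: 1849x ≡ 15 (mod 19343).
Since gcd(1849, 19343) = 1, x ≡ 15·(1849)⁻¹ ≡ 408 (mod 19343). Smallest non-negative: 408.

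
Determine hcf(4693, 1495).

13

Euclid: 4693 = 3·1495 + 208; 1495 = 7·208 + 39; 208 = 5·39 + 13; 39 = 3·13 + 0. Last nonzero remainder: 13.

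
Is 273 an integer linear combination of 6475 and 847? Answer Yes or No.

gcd(6475, 847): 6475 = 7·847 + 546; 847 = 1·546 + 301; 546 = 1·301 + 245; 301 = 1·245 + 56; 245 = 4·56 + 21; 56 = 2·21 + 14; 21 = 1·14 + 7; 14 = 2·7 + 0 → 7
7 divides 273, so a solution exists.

Yes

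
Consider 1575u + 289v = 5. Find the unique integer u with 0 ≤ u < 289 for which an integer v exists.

Reduce mod 289: 1575u ≡ 5 (mod 289). With g = gcd(1575, 289) = 1 dividing 5, divide through: 1575u ≡ 5 (mod 289).
Since gcd(1575, 289) = 1, u ≡ 5·(1575)⁻¹ ≡ 189 (mod 289). Smallest non-negative: 189.

189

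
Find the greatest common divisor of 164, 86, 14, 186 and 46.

164 = 2² · 41; 86 = 2 · 43; 14 = 2 · 7; 186 = 2 · 3 · 31; 46 = 2 · 23
gcd takes min exponent of each prime: 2 = 2

2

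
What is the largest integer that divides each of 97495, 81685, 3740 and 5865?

85

gcd(97495, 81685): 97495 = 1·81685 + 15810; 81685 = 5·15810 + 2635; 15810 = 6·2635 + 0 → 2635
gcd(2635, 3740): 3740 = 1·2635 + 1105; 2635 = 2·1105 + 425; 1105 = 2·425 + 255; 425 = 1·255 + 170; 255 = 1·170 + 85; 170 = 2·85 + 0 → 85
gcd(85, 5865): 5865 = 69·85 + 0 → 85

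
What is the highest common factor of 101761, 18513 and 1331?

101761 = 11² · 29²; 18513 = 3² · 11² · 17; 1331 = 11³
gcd takes min exponent of each prime: 11² = 121

121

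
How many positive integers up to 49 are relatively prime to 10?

10 = 2·5. Inclusion–exclusion on these primes:
49 − ⌊49/2⌋ − ⌊49/5⌋ + ⌊49/10⌋ = 20

20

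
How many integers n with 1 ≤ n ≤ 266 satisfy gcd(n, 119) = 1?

Prime factors of 119: 7, 17. Count integers ≤ 266 divisible by none of them.
By inclusion–exclusion: 266 − ⌊266/7⌋ − ⌊266/17⌋ + ⌊266/119⌋ = 215.

215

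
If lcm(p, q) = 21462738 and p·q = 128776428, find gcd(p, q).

6

From gcd × lcm = pq: gcd = 128776428 / 21462738 = 6.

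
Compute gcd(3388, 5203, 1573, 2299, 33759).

gcd(3388, 5203): 5203 = 1·3388 + 1815; 3388 = 1·1815 + 1573; 1815 = 1·1573 + 242; 1573 = 6·242 + 121; 242 = 2·121 + 0 → 121
gcd(121, 1573): 1573 = 13·121 + 0 → 121
gcd(121, 2299): 2299 = 19·121 + 0 → 121
gcd(121, 33759): 33759 = 279·121 + 0 → 121

121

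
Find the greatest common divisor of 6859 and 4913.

6859 = 19³
4913 = 17³
Common: 1 = 1

1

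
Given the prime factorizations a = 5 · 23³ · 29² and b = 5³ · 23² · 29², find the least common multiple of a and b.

max exponent per prime: 5³ · 23³ · 29² = 1279055875

1279055875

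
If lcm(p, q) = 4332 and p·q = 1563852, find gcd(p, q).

361

gcd·lcm = product, so gcd = 1563852/4332 = 361.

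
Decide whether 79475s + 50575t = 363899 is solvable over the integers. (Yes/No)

No

By Bézout, 79475s + 50575t = 363899 has integer solutions iff gcd(79475, 50575) | 363899.
Euclid: 79475 = 1·50575 + 28900; 50575 = 1·28900 + 21675; 28900 = 1·21675 + 7225; 21675 = 3·7225 + 0. gcd = 7225; 363899 mod 7225 = 2649. No.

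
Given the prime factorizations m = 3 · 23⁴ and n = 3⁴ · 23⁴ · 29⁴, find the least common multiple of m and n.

max exponent per prime: 3⁴ · 23⁴ · 29⁴ = 16032024008001

16032024008001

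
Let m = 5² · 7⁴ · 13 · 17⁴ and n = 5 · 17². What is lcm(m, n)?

65173524325

max exponent per prime: 5² · 7⁴ · 13 · 17⁴ = 65173524325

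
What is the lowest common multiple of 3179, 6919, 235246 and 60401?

3179 = 11 · 17²; 6919 = 11 · 17 · 37; 235246 = 2 · 11 · 17² · 37; 60401 = 11 · 17² · 19
lcm takes max exponent of each prime: 2 · 11 · 17² · 19 · 37 = 4469674

4469674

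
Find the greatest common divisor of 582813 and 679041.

99

Euclid: 679041 = 1·582813 + 96228; 582813 = 6·96228 + 5445; 96228 = 17·5445 + 3663; 5445 = 1·3663 + 1782; 3663 = 2·1782 + 99; 1782 = 18·99 + 0. Last nonzero remainder: 99.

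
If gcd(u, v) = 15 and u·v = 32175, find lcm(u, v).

2145

For any two positive integers, gcd × lcm equals their product. Hence lcm = 32175 / 15 = 2145.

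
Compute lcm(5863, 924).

5863 = 11 · 13 · 41; 924 = 2² · 3 · 7 · 11
max exponents: 2² · 3 · 7 · 11 · 13 · 41 = 492492

492492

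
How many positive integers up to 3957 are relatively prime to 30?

30 = 2·3·5. Inclusion–exclusion on these primes:
3957 − ⌊3957/2⌋ − ⌊3957/3⌋ − ⌊3957/5⌋ + ⌊3957/6⌋ + ⌊3957/10⌋ + ⌊3957/15⌋ − ⌊3957/30⌋ = 1055

1055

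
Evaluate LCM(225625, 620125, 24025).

1075671925625

lcm(225625, 620125) = 225625·620125/gcd = 139915703125/125 = 1119325625
lcm(1119325625, 24025) = 1119325625·24025/gcd = 26891798140625/25 = 1075671925625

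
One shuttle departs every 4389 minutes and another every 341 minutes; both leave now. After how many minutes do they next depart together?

4389 = 3 · 7 · 11 · 19; 341 = 11 · 31
max exponents: 3 · 7 · 11 · 19 · 31 = 136059

136059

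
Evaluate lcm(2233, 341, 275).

1730575

2233 = 7 · 11 · 29; 341 = 11 · 31; 275 = 5² · 11
lcm takes max exponent of each prime: 5² · 7 · 11 · 29 · 31 = 1730575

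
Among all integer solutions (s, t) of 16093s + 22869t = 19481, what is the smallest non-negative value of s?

14

Reduce mod 22869: 16093s ≡ 19481 (mod 22869). With g = gcd(16093, 22869) = 847 dividing 19481, divide through: 19s ≡ 23 (mod 27).
Since gcd(19, 27) = 1, s ≡ 23·(19)⁻¹ ≡ 14 (mod 27). Smallest non-negative: 14.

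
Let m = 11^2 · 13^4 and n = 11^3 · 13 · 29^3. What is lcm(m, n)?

max exponent per prime: 11^3 · 13^4 · 29^3 = 927140298799

927140298799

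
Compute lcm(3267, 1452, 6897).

3267 = 3³ · 11²; 1452 = 2² · 3 · 11²; 6897 = 3 · 11² · 19
lcm takes max exponent of each prime: 2² · 3³ · 11² · 19 = 248292

248292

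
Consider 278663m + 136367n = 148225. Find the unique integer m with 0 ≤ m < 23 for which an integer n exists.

2

gcd(278663, 136367) = 5929 (Euclid: 278663 = 2·136367 + 5929; 136367 = 23·5929 + 0), and 5929 | 148225.
Extended Euclid: 278663·(1) + 136367·(-2) = 5929. Scale by 25: m₀ = 25.
General solution m = m₀ + 23t; reducing mod 23 gives m = 2 (and n = -3).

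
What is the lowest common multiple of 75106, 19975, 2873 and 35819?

668599244950

75106 = 2 · 17 · 47²; 19975 = 5² · 17 · 47; 2873 = 13² · 17; 35819 = 7² · 17 · 43
lcm takes max exponent of each prime: 2 · 5² · 7² · 13² · 17 · 43 · 47² = 668599244950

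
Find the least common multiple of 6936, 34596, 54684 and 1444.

353717876232

lcm(6936, 34596) = 6936·34596/gcd = 239957856/12 = 19996488
lcm(19996488, 54684) = 19996488·54684/gcd = 1093487949792/1116 = 979827912
lcm(979827912, 1444) = 979827912·1444/gcd = 1414871504928/4 = 353717876232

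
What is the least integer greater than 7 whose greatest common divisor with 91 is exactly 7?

14

Multiples of 7 above 7: 7·2, 7·3, … . Need the cofactor coprime to 91/7 = 13.
Checking s = 2, 3, … the first with gcd(s, 13) = 1 is s = 2, giving 14.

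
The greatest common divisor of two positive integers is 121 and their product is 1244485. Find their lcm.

10285

For any two positive integers, gcd × lcm equals their product. Hence lcm = 1244485 / 121 = 10285.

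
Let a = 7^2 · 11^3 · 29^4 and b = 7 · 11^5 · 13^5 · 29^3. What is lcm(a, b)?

2072374591505385167

max exponent per prime: 7^2 · 11^5 · 13^5 · 29^4 = 2072374591505385167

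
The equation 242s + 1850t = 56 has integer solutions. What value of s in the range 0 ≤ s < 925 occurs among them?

543

Reduce mod 1850: 242s ≡ 56 (mod 1850). With g = gcd(242, 1850) = 2 dividing 56, divide through: 121s ≡ 28 (mod 925).
Since gcd(121, 925) = 1, s ≡ 28·(121)⁻¹ ≡ 543 (mod 925). Smallest non-negative: 543.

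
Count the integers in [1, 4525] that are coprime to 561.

561 = 3·11·17. Inclusion–exclusion on these primes:
4525 − ⌊4525/3⌋ − ⌊4525/11⌋ − ⌊4525/17⌋ + ⌊4525/33⌋ + ⌊4525/51⌋ + ⌊4525/187⌋ − ⌊4525/561⌋ = 2581

2581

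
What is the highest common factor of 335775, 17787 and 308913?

335775 = 3 · 5² · 11² · 37; 17787 = 3 · 7² · 11²; 308913 = 3 · 11² · 23 · 37
gcd takes min exponent of each prime: 3 · 11² = 363

363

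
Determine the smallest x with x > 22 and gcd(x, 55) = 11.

33

Multiples of 11 above 22: 11·3, 11·4, … . Need the cofactor coprime to 55/11 = 5.
Checking s = 3, 4, … the first with gcd(s, 5) = 1 is s = 3, giving 33.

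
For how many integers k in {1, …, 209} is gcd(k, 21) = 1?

120

21 = 3·7. Inclusion–exclusion on these primes:
209 − ⌊209/3⌋ − ⌊209/7⌋ + ⌊209/21⌋ = 120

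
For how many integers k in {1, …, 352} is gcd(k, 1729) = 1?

Prime factors of 1729: 7, 13, 19. Count integers ≤ 352 divisible by none of them.
By inclusion–exclusion: 352 − ⌊352/7⌋ − ⌊352/13⌋ − ⌊352/19⌋ + ⌊352/91⌋ + ⌊352/133⌋ + ⌊352/247⌋ − ⌊352/1729⌋ = 263.

263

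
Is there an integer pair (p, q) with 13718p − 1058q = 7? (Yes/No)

gcd(13718, 1058): 13718 = 12·1058 + 1022; 1058 = 1·1022 + 36; 1022 = 28·36 + 14; 36 = 2·14 + 8; 14 = 1·8 + 6; 8 = 1·6 + 2; 6 = 3·2 + 0 → 2
2 does not divide 7, so a solution does not exist.

No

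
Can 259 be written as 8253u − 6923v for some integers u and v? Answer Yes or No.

gcd(8253, 6923): 8253 = 1·6923 + 1330; 6923 = 5·1330 + 273; 1330 = 4·273 + 238; 273 = 1·238 + 35; 238 = 6·35 + 28; 35 = 1·28 + 7; 28 = 4·7 + 0 → 7
7 divides 259, so a solution exists.

Yes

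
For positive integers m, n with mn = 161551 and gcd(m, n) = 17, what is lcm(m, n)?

9503

For any two positive integers, gcd × lcm equals their product. Hence lcm = 161551 / 17 = 9503.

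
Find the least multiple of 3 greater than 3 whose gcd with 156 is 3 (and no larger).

9

gcd(k, 156) = 3 forces 3 | k; write k = 3s. Then gcd(3s, 3·52) = 3·gcd(s, 52), so need gcd(s, 52) = 1.
3s > 3 gives s ≥ 2. The least s ≥ 2 coprime to 52 is 3, so k = 3·3 = 9.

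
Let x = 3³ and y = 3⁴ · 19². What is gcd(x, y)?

min exponent per shared prime: 3³ = 27

27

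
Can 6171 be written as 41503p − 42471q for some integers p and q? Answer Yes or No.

gcd(41503, 42471): 42471 = 1·41503 + 968; 41503 = 42·968 + 847; 968 = 1·847 + 121; 847 = 7·121 + 0 → 121
121 divides 6171, so a solution exists.

Yes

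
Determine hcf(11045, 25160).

Euclid: 25160 = 2·11045 + 3070; 11045 = 3·3070 + 1835; 3070 = 1·1835 + 1235; 1835 = 1·1235 + 600; 1235 = 2·600 + 35; 600 = 17·35 + 5; 35 = 7·5 + 0. Last nonzero remainder: 5.

5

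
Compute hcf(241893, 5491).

289

241893 = 3³ · 17² · 31
5491 = 17² · 19
Common: 17² = 289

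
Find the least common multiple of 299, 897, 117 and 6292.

lcm(299, 897) = 299·897/gcd = 268203/299 = 897
lcm(897, 117) = 897·117/gcd = 104949/39 = 2691
lcm(2691, 6292) = 2691·6292/gcd = 16931772/13 = 1302444

1302444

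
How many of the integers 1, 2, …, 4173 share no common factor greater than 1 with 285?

2109

Prime factors of 285: 3, 5, 19. Count integers ≤ 4173 divisible by none of them.
By inclusion–exclusion: 4173 − ⌊4173/3⌋ − ⌊4173/5⌋ − ⌊4173/19⌋ + ⌊4173/15⌋ + ⌊4173/57⌋ + ⌊4173/95⌋ − ⌊4173/285⌋ = 2109.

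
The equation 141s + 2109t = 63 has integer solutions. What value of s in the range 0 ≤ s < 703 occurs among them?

Euclid: 2109 = 14·141 + 135; 141 = 1·135 + 6; 135 = 22·6 + 3; 6 = 2·3 + 0 → gcd = 3; 63 = 3·21.
Back-substitution yields 141·(-344) + 2109·(23) = 3, so one solution is s = -344·21 = -7224, t = 23·21 = 483.
Solutions in s differ by 2109/3 = 703; the one in [0, 703) is -7224 mod 703 = 509.

509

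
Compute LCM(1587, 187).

296769

gcd first: 1587 = 8·187 + 91; 187 = 2·91 + 5; 91 = 18·5 + 1; 5 = 5·1 + 0 → gcd = 1
lcm = 1587·187/gcd = 296769/1 = 296769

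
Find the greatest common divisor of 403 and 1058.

403 = 13 · 31
1058 = 2 · 23²
Common: 1 = 1

1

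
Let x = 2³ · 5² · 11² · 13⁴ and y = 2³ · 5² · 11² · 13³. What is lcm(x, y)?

691176200

max exponent per prime: 2³ · 5² · 11² · 13⁴ = 691176200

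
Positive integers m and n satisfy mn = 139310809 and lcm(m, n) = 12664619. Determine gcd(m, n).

From gcd × lcm = mn: gcd = 139310809 / 12664619 = 11.

11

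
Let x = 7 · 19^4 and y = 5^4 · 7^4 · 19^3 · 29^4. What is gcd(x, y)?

48013

min exponent per shared prime: 7 · 19^3 = 48013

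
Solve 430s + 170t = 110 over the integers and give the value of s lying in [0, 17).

5

Reduce mod 170: 430s ≡ 110 (mod 170). With g = gcd(430, 170) = 10 dividing 110, divide through: 43s ≡ 11 (mod 17).
Since gcd(43, 17) = 1, s ≡ 11·(43)⁻¹ ≡ 5 (mod 17). Smallest non-negative: 5.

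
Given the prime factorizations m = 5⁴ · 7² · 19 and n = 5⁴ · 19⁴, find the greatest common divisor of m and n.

11875

min exponent per shared prime: 5⁴ · 19 = 11875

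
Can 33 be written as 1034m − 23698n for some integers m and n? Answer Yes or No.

No

gcd(1034, 23698): 23698 = 22·1034 + 950; 1034 = 1·950 + 84; 950 = 11·84 + 26; 84 = 3·26 + 6; 26 = 4·6 + 2; 6 = 3·2 + 0 → 2
2 does not divide 33, so a solution does not exist.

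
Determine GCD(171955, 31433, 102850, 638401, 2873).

17

171955 = 5 · 7 · 17³; 31433 = 17 · 43²; 102850 = 2 · 5² · 11² · 17; 638401 = 17² · 47²; 2873 = 13² · 17
gcd takes min exponent of each prime: 17 = 17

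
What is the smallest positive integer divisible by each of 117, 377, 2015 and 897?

117 = 3² · 13; 377 = 13 · 29; 2015 = 5 · 13 · 31; 897 = 3 · 13 · 23
lcm takes max exponent of each prime: 3² · 5 · 13 · 23 · 29 · 31 = 12096045

12096045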